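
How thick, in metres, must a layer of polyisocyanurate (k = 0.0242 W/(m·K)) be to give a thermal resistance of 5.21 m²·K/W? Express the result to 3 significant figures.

0.126 m

L = R·k = 5.21 × 0.0242 = 0.1261 m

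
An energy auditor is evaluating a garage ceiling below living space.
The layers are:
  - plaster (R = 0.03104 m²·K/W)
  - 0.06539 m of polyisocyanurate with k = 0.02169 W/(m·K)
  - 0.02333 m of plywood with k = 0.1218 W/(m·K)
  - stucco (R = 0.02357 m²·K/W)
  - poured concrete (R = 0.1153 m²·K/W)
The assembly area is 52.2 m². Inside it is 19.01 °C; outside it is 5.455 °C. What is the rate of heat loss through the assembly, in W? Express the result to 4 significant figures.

209.6 W

0.06539/0.02169 = 3.0148
0.02333/0.1218 = 0.19154
R_total = 0.03104 + 3.0148 + 0.19154 + 0.02357 + 0.1153 = 3.3762 m²·K/W
Q = A·ΔT/R = 52.2 × (19.01 − 5.455) / 3.3762 = 209.58 W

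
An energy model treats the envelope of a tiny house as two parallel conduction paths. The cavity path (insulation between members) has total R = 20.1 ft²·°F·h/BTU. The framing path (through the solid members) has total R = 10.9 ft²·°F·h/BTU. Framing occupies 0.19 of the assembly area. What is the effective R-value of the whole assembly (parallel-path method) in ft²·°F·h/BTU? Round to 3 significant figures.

17.3 ft²·°F·h/BTU

U_eff = 0.81/20.1 + 0.19/10.9 = 0.0403 + 0.01743 = 0.05773
R_eff = 1/U_eff = 17.32 ft²·°F·h/BTU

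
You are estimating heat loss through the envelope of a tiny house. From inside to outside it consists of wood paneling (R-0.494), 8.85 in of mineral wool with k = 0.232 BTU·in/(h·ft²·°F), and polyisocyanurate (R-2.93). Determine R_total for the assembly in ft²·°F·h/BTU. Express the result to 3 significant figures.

8.85/0.232 = 38.15
R_total = 0.494 + 38.15 + 2.93 = 41.57 ft²·°F·h/BTU

41.6 ft²·°F·h/BTU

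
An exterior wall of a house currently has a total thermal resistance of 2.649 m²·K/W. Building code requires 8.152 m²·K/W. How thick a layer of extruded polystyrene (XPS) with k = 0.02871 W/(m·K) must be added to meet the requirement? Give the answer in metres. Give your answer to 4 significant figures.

0.1580 m

ΔR = 8.152 − 2.649 = 5.503 m²·K/W
L = ΔR × k = 5.503 × 0.02871 = 0.15799 m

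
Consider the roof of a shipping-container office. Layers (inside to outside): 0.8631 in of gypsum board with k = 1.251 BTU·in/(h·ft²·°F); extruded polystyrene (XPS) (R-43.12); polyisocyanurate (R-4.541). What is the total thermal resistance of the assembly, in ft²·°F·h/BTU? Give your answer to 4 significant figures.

48.35 ft²·°F·h/BTU

0.8631/1.251 = 0.68993
R_total = 0.68993 + 43.12 + 4.541 = 48.351 ft²·°F·h/BTU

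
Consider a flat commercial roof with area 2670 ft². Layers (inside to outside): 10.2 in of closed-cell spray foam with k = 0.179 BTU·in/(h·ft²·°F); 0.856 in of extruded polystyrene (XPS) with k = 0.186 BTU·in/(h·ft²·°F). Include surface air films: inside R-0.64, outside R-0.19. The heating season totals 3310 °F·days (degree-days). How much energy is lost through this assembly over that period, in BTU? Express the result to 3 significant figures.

10.2/0.179 = 56.98
0.856/0.186 = 4.602
R_total = 0.64 + 56.98 + 4.602 + 0.19 = 62.42 ft²·°F·h/BTU
E = A × HDD × 24 / R = 2670 × 3310 × 24 / 62.42 = 3398000 BTU

3400000 BTU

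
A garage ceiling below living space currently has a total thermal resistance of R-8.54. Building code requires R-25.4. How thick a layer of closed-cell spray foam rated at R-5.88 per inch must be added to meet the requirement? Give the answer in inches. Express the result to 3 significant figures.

ΔR = 25.4 − 8.54 = 16.86 ft²·°F·h/BTU
L = ΔR / (R/in) = 16.86/5.88 = 2.867 in

2.87 in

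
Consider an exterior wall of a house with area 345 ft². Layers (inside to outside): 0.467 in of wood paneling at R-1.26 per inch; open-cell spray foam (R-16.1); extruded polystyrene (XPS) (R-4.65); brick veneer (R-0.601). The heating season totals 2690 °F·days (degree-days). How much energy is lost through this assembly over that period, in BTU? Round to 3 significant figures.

1020000 BTU

0.467 × 1.26 = 0.5884
R_total = 0.5884 + 16.1 + 4.65 + 0.601 = 21.94 ft²·°F·h/BTU
E = A × HDD × 24 / R = 345 × 2690 × 24 / 21.94 = 1015000 BTU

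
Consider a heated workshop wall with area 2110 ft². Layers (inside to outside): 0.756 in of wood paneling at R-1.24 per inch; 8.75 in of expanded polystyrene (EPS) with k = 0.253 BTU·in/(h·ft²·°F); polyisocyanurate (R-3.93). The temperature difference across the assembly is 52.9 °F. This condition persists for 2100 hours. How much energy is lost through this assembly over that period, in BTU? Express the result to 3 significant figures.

0.756 × 1.24 = 0.9374
8.75/0.253 = 34.58
R_total = 0.9374 + 34.58 + 3.93 = 39.45 ft²·°F·h/BTU
Q = 2110 × 52.9 / 39.45 = 2829 BTU/h
E = 2829 × 2100 = 5941000 BTU

5940000 BTU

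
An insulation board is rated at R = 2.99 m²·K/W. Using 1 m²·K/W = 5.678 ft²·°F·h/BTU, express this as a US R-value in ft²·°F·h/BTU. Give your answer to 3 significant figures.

17.0 ft²·°F·h/BTU

R_US = 2.99 × 5.678 = 16.98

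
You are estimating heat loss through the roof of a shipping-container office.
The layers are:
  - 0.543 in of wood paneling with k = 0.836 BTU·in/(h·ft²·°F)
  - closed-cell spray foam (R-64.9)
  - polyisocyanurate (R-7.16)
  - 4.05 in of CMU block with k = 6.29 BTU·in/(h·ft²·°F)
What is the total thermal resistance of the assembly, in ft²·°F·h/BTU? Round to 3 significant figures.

0.543/0.836 = 0.6495
4.05/6.29 = 0.6439
R_total = 0.6495 + 64.9 + 7.16 + 0.6439 = 73.35 ft²·°F·h/BTU

73.4 ft²·°F·h/BTU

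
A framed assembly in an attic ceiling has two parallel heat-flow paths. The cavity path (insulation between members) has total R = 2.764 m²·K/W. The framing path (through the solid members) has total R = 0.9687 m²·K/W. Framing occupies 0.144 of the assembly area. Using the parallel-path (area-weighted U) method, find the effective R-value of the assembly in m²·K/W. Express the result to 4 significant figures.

2.182 m²·K/W

U_eff = 0.856/2.764 + 0.144/0.9687 = 0.3097 + 0.14865 = 0.45835
R_eff = 1/U_eff = 2.1817 m²·K/W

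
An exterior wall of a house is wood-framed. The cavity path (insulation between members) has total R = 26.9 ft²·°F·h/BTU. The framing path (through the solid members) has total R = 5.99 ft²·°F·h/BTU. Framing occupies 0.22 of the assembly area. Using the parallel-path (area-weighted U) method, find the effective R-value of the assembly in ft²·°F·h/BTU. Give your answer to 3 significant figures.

15.2 ft²·°F·h/BTU

U_eff = 0.78/26.9 + 0.22/5.99 = 0.029 + 0.03673 = 0.06572
R_eff = 1/U_eff = 15.22 ft²·°F·h/BTU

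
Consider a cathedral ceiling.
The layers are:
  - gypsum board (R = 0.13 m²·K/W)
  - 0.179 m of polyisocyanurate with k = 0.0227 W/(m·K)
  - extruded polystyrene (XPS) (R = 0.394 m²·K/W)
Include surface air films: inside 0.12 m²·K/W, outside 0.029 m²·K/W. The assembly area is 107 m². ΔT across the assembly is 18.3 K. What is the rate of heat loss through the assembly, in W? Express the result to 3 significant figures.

229 W

0.179/0.0227 = 7.885
R_total = 0.12 + 0.13 + 7.885 + 0.394 + 0.029 = 8.558 m²·K/W
Q = A·ΔT/R = 107 × 18.3 / 8.558 = 228.8 W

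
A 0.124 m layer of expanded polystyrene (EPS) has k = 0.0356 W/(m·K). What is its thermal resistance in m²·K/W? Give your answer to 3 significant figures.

R = L/k = 0.124/0.0356 = 3.483 m²·K/W

3.48 m²·K/W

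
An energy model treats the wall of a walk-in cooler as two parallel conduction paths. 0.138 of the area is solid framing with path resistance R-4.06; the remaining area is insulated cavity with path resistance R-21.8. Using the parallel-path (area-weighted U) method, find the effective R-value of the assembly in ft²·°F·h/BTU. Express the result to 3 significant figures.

U_eff = 0.862/21.8 + 0.138/4.06 = 0.03954 + 0.03399 = 0.07353
R_eff = 1/U_eff = 13.6 ft²·°F·h/BTU

13.6 ft²·°F·h/BTU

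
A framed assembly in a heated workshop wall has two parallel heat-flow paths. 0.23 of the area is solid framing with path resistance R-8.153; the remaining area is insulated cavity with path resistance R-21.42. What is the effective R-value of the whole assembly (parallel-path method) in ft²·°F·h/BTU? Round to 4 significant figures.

U_eff = 0.77/21.42 + 0.23/8.153 = 0.035948 + 0.02821 = 0.064158
R_eff = 1/U_eff = 15.586 ft²·°F·h/BTU

15.59 ft²·°F·h/BTU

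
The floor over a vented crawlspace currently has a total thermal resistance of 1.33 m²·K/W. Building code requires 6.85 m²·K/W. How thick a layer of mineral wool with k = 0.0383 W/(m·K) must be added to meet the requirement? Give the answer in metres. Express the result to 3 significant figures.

ΔR = 6.85 − 1.33 = 5.52 m²·K/W
L = ΔR × k = 5.52 × 0.0383 = 0.2114 m

0.211 m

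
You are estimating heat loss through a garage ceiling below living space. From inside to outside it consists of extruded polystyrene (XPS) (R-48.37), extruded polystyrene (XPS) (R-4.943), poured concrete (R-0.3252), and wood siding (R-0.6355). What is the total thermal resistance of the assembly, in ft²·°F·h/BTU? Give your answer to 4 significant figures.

R_total = 48.37 + 4.943 + 0.3252 + 0.6355 = 54.274 ft²·°F·h/BTU

54.27 ft²·°F·h/BTU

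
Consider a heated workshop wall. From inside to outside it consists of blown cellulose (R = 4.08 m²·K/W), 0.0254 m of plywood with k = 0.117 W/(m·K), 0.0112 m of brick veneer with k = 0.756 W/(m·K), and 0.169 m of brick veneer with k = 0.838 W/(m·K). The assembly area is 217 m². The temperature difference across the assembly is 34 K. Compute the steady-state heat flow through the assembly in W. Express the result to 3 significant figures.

1630 W

0.0254/0.117 = 0.2171
0.0112/0.756 = 0.01481
0.169/0.838 = 0.2017
R_total = 4.08 + 0.2171 + 0.01481 + 0.2017 = 4.514 m²·K/W
Q = A·ΔT/R = 217 × 34 / 4.514 = 1635 W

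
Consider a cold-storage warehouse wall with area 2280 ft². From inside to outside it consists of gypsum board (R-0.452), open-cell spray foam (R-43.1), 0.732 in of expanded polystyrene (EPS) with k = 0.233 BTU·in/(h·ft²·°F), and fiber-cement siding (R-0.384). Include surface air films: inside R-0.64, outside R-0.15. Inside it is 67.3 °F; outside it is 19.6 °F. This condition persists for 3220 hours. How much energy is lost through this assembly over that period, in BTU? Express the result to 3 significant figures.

0.732/0.233 = 3.142
R_total = 0.64 + 0.452 + 43.1 + 3.142 + 0.384 + 0.15 = 47.87 ft²·°F·h/BTU
Q = 2280 × (67.3 − 19.6) / 47.87 = 2272 BTU/h
E = 2272 × 3220 = 7316000 BTU

7320000 BTU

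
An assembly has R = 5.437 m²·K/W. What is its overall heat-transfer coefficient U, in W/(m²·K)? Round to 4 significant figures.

U = 1/R = 1/5.437 = 0.18392

0.1839 W/(m²·K)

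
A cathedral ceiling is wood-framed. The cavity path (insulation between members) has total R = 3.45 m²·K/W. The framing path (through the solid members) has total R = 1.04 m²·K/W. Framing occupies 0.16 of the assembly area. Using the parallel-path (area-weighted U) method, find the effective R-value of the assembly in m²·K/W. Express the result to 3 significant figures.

U_eff = 0.84/3.45 + 0.16/1.04 = 0.2435 + 0.1538 = 0.3973
R_eff = 1/U_eff = 2.517 m²·K/W

2.52 m²·K/W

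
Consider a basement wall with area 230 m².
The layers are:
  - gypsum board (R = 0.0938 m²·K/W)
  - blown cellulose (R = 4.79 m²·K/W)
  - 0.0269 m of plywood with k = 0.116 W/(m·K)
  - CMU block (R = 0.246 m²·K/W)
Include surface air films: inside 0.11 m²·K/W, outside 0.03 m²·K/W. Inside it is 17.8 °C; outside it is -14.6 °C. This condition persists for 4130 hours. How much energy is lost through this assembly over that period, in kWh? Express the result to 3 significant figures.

0.0269/0.116 = 0.2319
R_total = 0.11 + 0.0938 + 4.79 + 0.2319 + 0.246 + 0.03 = 5.502 m²·K/W
Q = 230 × (17.8 − (-14.6)) / 5.502 = 1354 W
E = 1354 W × 4130 h / 1000 = 5594 kWh

5590 kWh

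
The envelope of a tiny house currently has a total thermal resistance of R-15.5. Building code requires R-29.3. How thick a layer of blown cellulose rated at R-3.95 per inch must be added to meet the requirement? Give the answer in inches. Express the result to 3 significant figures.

3.49 in

ΔR = 29.3 − 15.5 = 13.8 ft²·°F·h/BTU
L = ΔR / (R/in) = 13.8/3.95 = 3.494 in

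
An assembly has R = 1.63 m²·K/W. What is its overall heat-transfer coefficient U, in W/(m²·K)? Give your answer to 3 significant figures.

U = 1/R = 1/1.63 = 0.6135

0.613 W/(m²·K)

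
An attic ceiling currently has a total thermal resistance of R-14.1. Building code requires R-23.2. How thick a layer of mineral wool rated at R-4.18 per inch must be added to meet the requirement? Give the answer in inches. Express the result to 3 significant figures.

ΔR = 23.2 − 14.1 = 9.1 ft²·°F·h/BTU
L = ΔR / (R/in) = 9.1/4.18 = 2.177 in

2.18 in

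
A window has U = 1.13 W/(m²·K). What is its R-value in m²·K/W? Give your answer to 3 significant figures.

0.885 m²·K/W

R = 1/U = 1/1.13 = 0.885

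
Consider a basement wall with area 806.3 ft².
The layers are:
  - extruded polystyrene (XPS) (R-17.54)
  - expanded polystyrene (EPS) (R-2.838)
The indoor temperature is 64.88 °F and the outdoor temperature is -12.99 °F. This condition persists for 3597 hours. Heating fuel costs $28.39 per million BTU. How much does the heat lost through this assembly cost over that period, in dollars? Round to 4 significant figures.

314.6 dollars

R_total = 17.54 + 2.838 = 20.378 ft²·°F·h/BTU
Q = 806.3 × (64.88 − (-12.99)) / 20.378 = 3081.1 BTU/h
E = 3081.1 × 3597 = 11083000 BTU
Cost = 11083000/10⁶ × 28.39 = $314.64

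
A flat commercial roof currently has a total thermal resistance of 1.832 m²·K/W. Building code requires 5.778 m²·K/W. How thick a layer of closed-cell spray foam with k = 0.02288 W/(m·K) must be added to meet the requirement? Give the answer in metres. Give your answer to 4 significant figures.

0.09028 m

ΔR = 5.778 − 1.832 = 3.946 m²·K/W
L = ΔR × k = 3.946 × 0.02288 = 0.090284 m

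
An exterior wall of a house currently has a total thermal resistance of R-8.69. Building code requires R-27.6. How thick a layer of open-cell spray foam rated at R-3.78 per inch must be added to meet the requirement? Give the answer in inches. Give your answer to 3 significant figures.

5.00 in

ΔR = 27.6 − 8.69 = 18.91 ft²·°F·h/BTU
L = ΔR / (R/in) = 18.91/3.78 = 5.003 in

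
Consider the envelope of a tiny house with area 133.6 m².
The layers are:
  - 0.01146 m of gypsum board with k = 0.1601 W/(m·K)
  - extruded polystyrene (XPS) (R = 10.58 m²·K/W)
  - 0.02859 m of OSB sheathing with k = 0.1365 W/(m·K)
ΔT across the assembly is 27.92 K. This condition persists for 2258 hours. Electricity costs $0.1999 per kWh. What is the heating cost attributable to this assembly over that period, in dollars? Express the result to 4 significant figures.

155.0 dollars

0.01146/0.1601 = 0.07158
0.02859/0.1365 = 0.20945
R_total = 0.07158 + 10.58 + 0.20945 = 10.861 m²·K/W
Q = 133.6 × 27.92 / 10.861 = 343.44 W
E = 343.44 W × 2258 h / 1000 = 775.49 kWh
Cost = 775.49 × 0.1999 = $155.02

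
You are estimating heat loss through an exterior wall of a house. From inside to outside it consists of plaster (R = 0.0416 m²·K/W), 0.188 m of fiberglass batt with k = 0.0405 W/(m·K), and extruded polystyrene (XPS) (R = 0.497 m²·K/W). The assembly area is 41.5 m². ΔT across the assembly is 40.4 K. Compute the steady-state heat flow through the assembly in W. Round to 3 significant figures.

324 W

0.188/0.0405 = 4.642
R_total = 0.0416 + 4.642 + 0.497 = 5.181 m²·K/W
Q = A·ΔT/R = 41.5 × 40.4 / 5.181 = 323.6 W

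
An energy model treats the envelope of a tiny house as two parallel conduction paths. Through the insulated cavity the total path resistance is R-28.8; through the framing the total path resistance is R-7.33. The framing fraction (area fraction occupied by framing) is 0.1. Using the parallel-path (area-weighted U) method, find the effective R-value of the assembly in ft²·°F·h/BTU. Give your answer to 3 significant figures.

22.3 ft²·°F·h/BTU

U_eff = 0.9/28.8 + 0.1/7.33 = 0.03125 + 0.01364 = 0.04489
R_eff = 1/U_eff = 22.28 ft²·°F·h/BTU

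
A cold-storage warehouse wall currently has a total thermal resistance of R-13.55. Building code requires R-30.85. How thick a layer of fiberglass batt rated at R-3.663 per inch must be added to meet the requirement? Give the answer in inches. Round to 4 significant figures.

4.723 in

ΔR = 30.85 − 13.55 = 17.3 ft²·°F·h/BTU
L = ΔR / (R/in) = 17.3/3.663 = 4.7229 in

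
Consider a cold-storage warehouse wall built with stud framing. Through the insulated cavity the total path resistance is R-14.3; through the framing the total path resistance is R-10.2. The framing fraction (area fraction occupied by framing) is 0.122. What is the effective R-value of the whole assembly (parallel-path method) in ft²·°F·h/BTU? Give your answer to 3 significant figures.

13.6 ft²·°F·h/BTU

U_eff = 0.878/14.3 + 0.122/10.2 = 0.0614 + 0.01196 = 0.07336
R_eff = 1/U_eff = 13.63 ft²·°F·h/BTU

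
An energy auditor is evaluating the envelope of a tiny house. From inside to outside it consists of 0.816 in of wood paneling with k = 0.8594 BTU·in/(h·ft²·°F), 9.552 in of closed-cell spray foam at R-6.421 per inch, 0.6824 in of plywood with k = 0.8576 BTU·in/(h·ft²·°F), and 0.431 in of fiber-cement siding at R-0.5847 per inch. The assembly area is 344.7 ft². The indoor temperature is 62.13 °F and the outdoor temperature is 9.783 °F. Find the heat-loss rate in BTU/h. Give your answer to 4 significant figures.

284.9 BTU/h

0.816/0.8594 = 0.9495
9.552 × 6.421 = 61.333
0.6824/0.8576 = 0.79571
0.431 × 0.5847 = 0.25201
R_total = 0.9495 + 61.333 + 0.79571 + 0.25201 = 63.331 ft²·°F·h/BTU
Q = A·ΔT/R = 344.7 × (62.13 − 9.783) / 63.331 = 284.92 BTU/h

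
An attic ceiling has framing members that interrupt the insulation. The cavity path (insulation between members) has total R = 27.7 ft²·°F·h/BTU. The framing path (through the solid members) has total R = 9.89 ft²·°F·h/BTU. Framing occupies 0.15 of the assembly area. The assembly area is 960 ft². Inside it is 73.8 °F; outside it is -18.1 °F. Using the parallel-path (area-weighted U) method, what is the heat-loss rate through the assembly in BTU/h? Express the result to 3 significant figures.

U_eff = 0.85/27.7 + 0.15/9.89 = 0.03069 + 0.01517 = 0.04585
R_eff = 1/U_eff = 21.81 ft²·°F·h/BTU
Q = 960 × (73.8 − (-18.1)) / 21.81 = 4045 BTU/h

4050 BTU/h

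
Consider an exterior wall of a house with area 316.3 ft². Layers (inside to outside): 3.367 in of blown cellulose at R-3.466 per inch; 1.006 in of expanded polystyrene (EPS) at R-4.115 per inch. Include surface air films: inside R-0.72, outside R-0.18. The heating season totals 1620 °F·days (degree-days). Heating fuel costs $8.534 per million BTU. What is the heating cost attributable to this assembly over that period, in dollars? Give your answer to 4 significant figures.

6.281 dollars

3.367 × 3.466 = 11.67
1.006 × 4.115 = 4.1397
R_total = 0.72 + 11.67 + 4.1397 + 0.18 = 16.71 ft²·°F·h/BTU
E = A × HDD × 24 / R = 316.3 × 1620 × 24 / 16.71 = 735960 BTU
Cost = 735960/10⁶ × 8.534 = $6.2807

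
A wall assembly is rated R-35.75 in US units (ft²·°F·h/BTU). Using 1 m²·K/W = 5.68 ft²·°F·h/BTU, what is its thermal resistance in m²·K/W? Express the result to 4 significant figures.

6.294 m²·K/W

R_SI = 35.75/5.68 = 6.294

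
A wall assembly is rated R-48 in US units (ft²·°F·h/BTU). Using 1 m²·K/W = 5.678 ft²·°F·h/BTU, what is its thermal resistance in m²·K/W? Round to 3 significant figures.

R_SI = 48/5.678 = 8.454

8.45 m²·K/W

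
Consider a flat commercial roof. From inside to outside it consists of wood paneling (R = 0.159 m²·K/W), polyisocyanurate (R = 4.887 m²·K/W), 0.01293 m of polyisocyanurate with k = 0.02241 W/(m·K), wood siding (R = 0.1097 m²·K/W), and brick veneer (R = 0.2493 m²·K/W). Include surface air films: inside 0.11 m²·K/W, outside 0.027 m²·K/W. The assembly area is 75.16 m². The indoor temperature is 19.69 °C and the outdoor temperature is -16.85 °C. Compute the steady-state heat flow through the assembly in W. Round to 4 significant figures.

448.8 W

0.01293/0.02241 = 0.57697
R_total = 0.11 + 0.159 + 4.887 + 0.57697 + 0.1097 + 0.2493 + 0.027 = 6.119 m²·K/W
Q = A·ΔT/R = 75.16 × (19.69 − (-16.85)) / 6.119 = 448.82 W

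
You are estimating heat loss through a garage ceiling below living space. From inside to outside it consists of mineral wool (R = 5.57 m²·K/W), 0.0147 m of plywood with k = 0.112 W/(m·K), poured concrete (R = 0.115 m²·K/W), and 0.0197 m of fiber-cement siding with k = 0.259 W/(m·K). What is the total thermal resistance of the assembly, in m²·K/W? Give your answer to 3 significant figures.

5.89 m²·K/W

0.0147/0.112 = 0.1313
0.0197/0.259 = 0.07606
R_total = 5.57 + 0.1313 + 0.115 + 0.07606 = 5.892 m²·K/W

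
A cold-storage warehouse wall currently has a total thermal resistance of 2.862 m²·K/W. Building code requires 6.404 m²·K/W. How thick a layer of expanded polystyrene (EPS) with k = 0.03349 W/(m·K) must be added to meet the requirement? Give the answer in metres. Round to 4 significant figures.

ΔR = 6.404 − 2.862 = 3.542 m²·K/W
L = ΔR × k = 3.542 × 0.03349 = 0.11862 m

0.1186 m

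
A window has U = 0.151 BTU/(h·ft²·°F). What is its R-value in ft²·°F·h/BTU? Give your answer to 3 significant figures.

R = 1/U = 1/0.151 = 6.623

6.62 ft²·°F·h/BTU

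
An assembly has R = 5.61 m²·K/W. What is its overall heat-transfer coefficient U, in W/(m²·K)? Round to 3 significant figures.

0.178 W/(m²·K)

U = 1/R = 1/5.61 = 0.1783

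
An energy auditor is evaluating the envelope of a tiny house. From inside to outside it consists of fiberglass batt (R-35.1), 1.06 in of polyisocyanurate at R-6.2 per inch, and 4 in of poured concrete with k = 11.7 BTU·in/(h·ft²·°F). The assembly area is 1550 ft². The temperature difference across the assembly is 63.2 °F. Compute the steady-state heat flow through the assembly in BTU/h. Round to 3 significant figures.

2330 BTU/h

1.06 × 6.2 = 6.572
4/11.7 = 0.3419
R_total = 35.1 + 6.572 + 0.3419 = 42.01 ft²·°F·h/BTU
Q = A·ΔT/R = 1550 × 63.2 / 42.01 = 2332 BTU/h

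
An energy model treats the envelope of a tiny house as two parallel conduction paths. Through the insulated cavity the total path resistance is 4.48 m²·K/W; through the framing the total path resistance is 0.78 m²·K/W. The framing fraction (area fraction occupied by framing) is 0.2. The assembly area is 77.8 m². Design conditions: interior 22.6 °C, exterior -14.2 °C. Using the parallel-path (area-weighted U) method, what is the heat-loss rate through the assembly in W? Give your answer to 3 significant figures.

U_eff = 0.8/4.48 + 0.2/0.78 = 0.1786 + 0.2564 = 0.435
R_eff = 1/U_eff = 2.299 m²·K/W
Q = 77.8 × (22.6 − (-14.2)) / 2.299 = 1245 W

1250 W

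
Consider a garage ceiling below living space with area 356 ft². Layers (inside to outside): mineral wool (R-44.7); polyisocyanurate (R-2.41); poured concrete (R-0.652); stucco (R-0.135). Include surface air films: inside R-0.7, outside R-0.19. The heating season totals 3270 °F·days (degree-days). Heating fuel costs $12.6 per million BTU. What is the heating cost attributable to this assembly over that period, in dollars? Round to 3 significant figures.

7.22 dollars

R_total = 0.7 + 44.7 + 2.41 + 0.652 + 0.135 + 0.19 = 48.79 ft²·°F·h/BTU
E = A × HDD × 24 / R = 356 × 3270 × 24 / 48.79 = 572700 BTU
Cost = 572700/10⁶ × 12.6 = $7.216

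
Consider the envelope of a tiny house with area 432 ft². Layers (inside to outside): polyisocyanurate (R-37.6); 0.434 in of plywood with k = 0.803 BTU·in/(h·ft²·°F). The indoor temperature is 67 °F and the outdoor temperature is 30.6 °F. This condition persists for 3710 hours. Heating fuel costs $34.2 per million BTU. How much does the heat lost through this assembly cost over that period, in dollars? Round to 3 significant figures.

0.434/0.803 = 0.5405
R_total = 37.6 + 0.5405 = 38.14 ft²·°F·h/BTU
Q = 432 × (67 − 30.6) / 38.14 = 412.3 BTU/h
E = 412.3 × 3710 = 1530000 BTU
Cost = 1530000/10⁶ × 34.2 = $52.31

52.3 dollars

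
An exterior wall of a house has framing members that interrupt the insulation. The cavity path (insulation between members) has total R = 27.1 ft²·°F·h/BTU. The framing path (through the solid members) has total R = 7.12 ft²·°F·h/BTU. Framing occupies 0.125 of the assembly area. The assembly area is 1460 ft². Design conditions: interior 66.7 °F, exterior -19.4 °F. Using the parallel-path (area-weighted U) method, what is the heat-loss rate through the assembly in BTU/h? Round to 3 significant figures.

6270 BTU/h

U_eff = 0.875/27.1 + 0.125/7.12 = 0.03229 + 0.01756 = 0.04984
R_eff = 1/U_eff = 20.06 ft²·°F·h/BTU
Q = 1460 × (66.7 − (-19.4)) / 20.06 = 6266 BTU/h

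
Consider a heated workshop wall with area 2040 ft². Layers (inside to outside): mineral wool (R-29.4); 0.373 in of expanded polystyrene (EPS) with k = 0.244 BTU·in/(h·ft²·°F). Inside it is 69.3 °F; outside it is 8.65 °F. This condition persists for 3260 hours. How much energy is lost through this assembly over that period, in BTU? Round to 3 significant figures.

13000000 BTU

0.373/0.244 = 1.529
R_total = 29.4 + 1.529 = 30.93 ft²·°F·h/BTU
Q = 2040 × (69.3 − 8.65) / 30.93 = 4000 BTU/h
E = 4000 × 3260 = 13040000 BTU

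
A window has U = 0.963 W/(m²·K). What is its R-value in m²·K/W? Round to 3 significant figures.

1.04 m²·K/W

R = 1/U = 1/0.963 = 1.038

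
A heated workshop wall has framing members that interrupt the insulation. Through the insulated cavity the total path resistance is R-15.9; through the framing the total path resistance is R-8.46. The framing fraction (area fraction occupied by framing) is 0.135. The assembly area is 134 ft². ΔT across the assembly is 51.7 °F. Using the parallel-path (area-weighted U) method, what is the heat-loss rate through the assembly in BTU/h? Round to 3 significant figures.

487 BTU/h

U_eff = 0.865/15.9 + 0.135/8.46 = 0.0544 + 0.01596 = 0.07036
R_eff = 1/U_eff = 14.21 ft²·°F·h/BTU
Q = 134 × 51.7 / 14.21 = 487.4 BTU/h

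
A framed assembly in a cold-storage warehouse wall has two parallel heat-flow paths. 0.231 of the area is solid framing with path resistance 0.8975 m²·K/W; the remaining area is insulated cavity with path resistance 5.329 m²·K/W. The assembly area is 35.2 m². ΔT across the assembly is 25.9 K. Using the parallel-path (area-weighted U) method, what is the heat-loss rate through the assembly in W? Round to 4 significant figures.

U_eff = 0.769/5.329 + 0.231/0.8975 = 0.1443 + 0.25738 = 0.40169
R_eff = 1/U_eff = 2.4895 m²·K/W
Q = 35.2 × 25.9 / 2.4895 = 366.21 W

366.2 W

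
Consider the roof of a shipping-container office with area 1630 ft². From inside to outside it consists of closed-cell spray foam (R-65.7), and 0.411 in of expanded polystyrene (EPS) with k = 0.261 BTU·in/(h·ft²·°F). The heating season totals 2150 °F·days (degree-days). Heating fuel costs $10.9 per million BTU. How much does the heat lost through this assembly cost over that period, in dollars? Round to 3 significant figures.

0.411/0.261 = 1.575
R_total = 65.7 + 1.575 = 67.27 ft²·°F·h/BTU
E = A × HDD × 24 / R = 1630 × 2150 × 24 / 67.27 = 1250000 BTU
Cost = 1250000/10⁶ × 10.9 = $13.63

13.6 dollars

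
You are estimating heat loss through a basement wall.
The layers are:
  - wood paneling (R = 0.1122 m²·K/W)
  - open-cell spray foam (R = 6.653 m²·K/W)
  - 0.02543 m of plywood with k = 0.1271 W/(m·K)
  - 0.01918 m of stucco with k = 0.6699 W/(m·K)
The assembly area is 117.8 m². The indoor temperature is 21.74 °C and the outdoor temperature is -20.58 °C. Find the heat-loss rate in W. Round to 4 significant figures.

712.8 W

0.02543/0.1271 = 0.20008
0.01918/0.6699 = 0.028631
R_total = 0.1122 + 6.653 + 0.20008 + 0.028631 = 6.9939 m²·K/W
Q = A·ΔT/R = 117.8 × (21.74 − (-20.58)) / 6.9939 = 712.81 W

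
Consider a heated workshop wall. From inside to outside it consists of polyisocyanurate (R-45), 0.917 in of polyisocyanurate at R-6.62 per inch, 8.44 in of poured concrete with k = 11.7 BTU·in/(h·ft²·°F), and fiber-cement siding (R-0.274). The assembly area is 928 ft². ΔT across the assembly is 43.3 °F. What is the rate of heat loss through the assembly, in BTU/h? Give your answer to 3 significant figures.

0.917 × 6.62 = 6.071
8.44/11.7 = 0.7214
R_total = 45 + 6.071 + 0.7214 + 0.274 = 52.07 ft²·°F·h/BTU
Q = A·ΔT/R = 928 × 43.3 / 52.07 = 771.8 BTU/h

772 BTU/h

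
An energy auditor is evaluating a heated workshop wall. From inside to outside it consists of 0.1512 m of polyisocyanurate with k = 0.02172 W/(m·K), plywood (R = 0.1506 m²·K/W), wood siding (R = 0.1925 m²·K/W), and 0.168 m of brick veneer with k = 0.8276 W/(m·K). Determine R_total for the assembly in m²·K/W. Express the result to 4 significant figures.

0.1512/0.02172 = 6.9613
0.168/0.8276 = 0.203
R_total = 6.9613 + 0.1506 + 0.1925 + 0.203 = 7.5074 m²·K/W

7.507 m²·K/W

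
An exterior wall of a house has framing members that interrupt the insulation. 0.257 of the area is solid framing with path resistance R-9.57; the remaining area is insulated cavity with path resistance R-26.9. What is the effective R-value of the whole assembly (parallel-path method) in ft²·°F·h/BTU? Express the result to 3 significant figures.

U_eff = 0.743/26.9 + 0.257/9.57 = 0.02762 + 0.02685 = 0.05448
R_eff = 1/U_eff = 18.36 ft²·°F·h/BTU

18.4 ft²·°F·h/BTU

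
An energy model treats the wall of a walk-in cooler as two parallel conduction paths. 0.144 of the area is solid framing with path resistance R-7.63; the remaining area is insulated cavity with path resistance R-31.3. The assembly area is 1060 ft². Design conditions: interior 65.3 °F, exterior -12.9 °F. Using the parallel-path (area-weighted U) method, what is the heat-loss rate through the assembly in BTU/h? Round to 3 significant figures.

U_eff = 0.856/31.3 + 0.144/7.63 = 0.02735 + 0.01887 = 0.04622
R_eff = 1/U_eff = 21.64 ft²·°F·h/BTU
Q = 1060 × (65.3 − (-12.9)) / 21.64 = 3831 BTU/h

3830 BTU/h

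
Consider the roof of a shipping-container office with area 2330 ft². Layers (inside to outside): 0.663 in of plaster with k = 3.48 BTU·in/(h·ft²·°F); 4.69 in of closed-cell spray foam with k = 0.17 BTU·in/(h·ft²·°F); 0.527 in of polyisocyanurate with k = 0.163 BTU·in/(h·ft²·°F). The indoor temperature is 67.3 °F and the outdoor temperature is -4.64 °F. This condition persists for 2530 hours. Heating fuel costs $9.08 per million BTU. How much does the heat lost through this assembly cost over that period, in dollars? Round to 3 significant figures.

0.663/3.48 = 0.1905
4.69/0.17 = 27.59
0.527/0.163 = 3.233
R_total = 0.1905 + 27.59 + 3.233 = 31.01 ft²·°F·h/BTU
Q = 2330 × (67.3 − (-4.64)) / 31.01 = 5405 BTU/h
E = 5405 × 2530 = 13670000 BTU
Cost = 13670000/10⁶ × 9.08 = $124.2

124 dollars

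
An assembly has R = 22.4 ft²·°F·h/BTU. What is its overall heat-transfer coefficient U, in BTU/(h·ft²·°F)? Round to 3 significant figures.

U = 1/R = 1/22.4 = 0.04464

0.0446 BTU/(h·ft²·°F)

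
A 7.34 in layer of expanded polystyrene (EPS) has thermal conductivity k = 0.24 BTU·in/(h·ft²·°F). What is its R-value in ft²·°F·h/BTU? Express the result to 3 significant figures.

R = L/k = 7.34/0.24 = 30.58 ft²·°F·h/BTU

30.6 ft²·°F·h/BTU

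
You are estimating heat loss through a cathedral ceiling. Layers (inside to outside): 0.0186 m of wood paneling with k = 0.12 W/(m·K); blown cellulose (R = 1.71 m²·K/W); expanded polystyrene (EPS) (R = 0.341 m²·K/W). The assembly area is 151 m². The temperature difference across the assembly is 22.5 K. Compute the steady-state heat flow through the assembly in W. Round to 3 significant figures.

0.0186/0.12 = 0.155
R_total = 0.155 + 1.71 + 0.341 = 2.206 m²·K/W
Q = A·ΔT/R = 151 × 22.5 / 2.206 = 1540 W

1540 W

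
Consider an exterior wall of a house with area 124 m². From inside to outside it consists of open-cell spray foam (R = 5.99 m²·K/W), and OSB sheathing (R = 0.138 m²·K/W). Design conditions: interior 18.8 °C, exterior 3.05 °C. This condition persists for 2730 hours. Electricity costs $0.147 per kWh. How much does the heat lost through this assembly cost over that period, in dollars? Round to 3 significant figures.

128 dollars

R_total = 5.99 + 0.138 = 6.128 m²·K/W
Q = 124 × (18.8 − 3.05) / 6.128 = 318.7 W
E = 318.7 W × 2730 h / 1000 = 870.1 kWh
Cost = 870.1 × 0.147 = $127.9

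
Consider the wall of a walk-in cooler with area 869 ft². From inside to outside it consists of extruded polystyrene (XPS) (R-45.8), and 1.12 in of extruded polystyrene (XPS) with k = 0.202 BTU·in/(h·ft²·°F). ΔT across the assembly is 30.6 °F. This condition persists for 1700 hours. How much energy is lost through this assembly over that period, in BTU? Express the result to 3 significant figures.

880000 BTU

1.12/0.202 = 5.545
R_total = 45.8 + 5.545 = 51.34 ft²·°F·h/BTU
Q = 869 × 30.6 / 51.34 = 517.9 BTU/h
E = 517.9 × 1700 = 880400 BTU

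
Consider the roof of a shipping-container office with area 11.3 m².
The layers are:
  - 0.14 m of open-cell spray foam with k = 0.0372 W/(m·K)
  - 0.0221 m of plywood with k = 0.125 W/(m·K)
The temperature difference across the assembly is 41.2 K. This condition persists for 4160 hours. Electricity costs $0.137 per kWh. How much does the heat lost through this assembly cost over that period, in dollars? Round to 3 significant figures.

0.14/0.0372 = 3.763
0.0221/0.125 = 0.1768
R_total = 3.763 + 0.1768 = 3.94 m²·K/W
Q = 11.3 × 41.2 / 3.94 = 118.2 W
E = 118.2 W × 4160 h / 1000 = 491.5 kWh
Cost = 491.5 × 0.137 = $67.34

67.3 dollars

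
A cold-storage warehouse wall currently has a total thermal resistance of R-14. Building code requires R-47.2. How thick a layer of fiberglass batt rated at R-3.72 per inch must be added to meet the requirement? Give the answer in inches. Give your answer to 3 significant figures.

8.92 in

ΔR = 47.2 − 14 = 33.2 ft²·°F·h/BTU
L = ΔR / (R/in) = 33.2/3.72 = 8.925 in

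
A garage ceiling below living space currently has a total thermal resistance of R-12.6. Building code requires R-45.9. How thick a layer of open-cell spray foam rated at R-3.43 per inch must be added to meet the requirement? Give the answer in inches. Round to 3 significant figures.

ΔR = 45.9 − 12.6 = 33.3 ft²·°F·h/BTU
L = ΔR / (R/in) = 33.3/3.43 = 9.708 in

9.71 in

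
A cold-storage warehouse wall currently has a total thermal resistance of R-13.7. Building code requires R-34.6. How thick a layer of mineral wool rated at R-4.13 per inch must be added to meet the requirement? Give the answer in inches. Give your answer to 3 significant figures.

ΔR = 34.6 − 13.7 = 20.9 ft²·°F·h/BTU
L = ΔR / (R/in) = 20.9/4.13 = 5.061 in

5.06 in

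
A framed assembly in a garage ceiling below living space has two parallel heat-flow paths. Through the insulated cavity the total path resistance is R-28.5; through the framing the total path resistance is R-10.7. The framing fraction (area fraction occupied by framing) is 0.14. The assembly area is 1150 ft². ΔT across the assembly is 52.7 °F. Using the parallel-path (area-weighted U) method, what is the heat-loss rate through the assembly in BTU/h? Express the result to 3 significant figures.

U_eff = 0.86/28.5 + 0.14/10.7 = 0.03018 + 0.01308 = 0.04326
R_eff = 1/U_eff = 23.12 ft²·°F·h/BTU
Q = 1150 × 52.7 / 23.12 = 2622 BTU/h

2620 BTU/h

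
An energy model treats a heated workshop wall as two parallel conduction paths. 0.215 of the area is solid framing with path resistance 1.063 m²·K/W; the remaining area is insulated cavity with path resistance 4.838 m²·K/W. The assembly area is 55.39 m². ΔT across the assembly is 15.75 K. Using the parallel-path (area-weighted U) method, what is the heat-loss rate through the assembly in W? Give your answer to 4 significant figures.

U_eff = 0.785/4.838 + 0.215/1.063 = 0.16226 + 0.20226 = 0.36451
R_eff = 1/U_eff = 2.7434 m²·K/W
Q = 55.39 × 15.75 / 2.7434 = 318 W

318.0 W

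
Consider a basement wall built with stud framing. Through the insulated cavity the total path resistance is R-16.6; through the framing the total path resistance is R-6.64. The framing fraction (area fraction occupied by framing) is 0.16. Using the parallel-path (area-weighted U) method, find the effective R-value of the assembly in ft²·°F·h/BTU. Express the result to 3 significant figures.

13.4 ft²·°F·h/BTU

U_eff = 0.84/16.6 + 0.16/6.64 = 0.0506 + 0.0241 = 0.0747
R_eff = 1/U_eff = 13.39 ft²·°F·h/BTU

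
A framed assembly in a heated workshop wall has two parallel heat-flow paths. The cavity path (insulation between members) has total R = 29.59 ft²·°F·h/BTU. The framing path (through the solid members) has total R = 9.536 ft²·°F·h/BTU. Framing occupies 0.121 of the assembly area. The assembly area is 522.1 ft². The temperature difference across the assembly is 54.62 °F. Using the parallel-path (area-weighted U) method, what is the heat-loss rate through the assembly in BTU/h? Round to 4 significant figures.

U_eff = 0.879/29.59 + 0.121/9.536 = 0.029706 + 0.012689 = 0.042395
R_eff = 1/U_eff = 23.588 ft²·°F·h/BTU
Q = 522.1 × 54.62 / 23.588 = 1209 BTU/h

1209 BTU/h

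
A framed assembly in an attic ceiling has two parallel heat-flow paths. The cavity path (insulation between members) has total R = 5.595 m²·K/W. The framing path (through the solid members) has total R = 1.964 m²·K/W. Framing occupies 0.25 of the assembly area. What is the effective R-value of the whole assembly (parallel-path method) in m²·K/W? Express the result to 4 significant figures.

3.826 m²·K/W

U_eff = 0.75/5.595 + 0.25/1.964 = 0.13405 + 0.12729 = 0.26134
R_eff = 1/U_eff = 3.8264 m²·K/W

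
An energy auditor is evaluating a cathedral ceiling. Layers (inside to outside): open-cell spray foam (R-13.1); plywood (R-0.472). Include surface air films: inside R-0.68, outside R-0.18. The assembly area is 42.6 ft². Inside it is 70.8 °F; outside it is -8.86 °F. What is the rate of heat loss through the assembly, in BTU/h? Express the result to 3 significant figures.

R_total = 0.68 + 13.1 + 0.472 + 0.18 = 14.43 ft²·°F·h/BTU
Q = A·ΔT/R = 42.6 × (70.8 − (-8.86)) / 14.43 = 235.1 BTU/h

235 BTU/h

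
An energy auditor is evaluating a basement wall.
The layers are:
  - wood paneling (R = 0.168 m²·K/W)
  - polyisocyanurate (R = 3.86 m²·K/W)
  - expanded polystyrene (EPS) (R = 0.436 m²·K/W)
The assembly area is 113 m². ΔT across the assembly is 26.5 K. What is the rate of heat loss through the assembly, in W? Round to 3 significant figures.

671 W

R_total = 0.168 + 3.86 + 0.436 = 4.464 m²·K/W
Q = A·ΔT/R = 113 × 26.5 / 4.464 = 670.8 W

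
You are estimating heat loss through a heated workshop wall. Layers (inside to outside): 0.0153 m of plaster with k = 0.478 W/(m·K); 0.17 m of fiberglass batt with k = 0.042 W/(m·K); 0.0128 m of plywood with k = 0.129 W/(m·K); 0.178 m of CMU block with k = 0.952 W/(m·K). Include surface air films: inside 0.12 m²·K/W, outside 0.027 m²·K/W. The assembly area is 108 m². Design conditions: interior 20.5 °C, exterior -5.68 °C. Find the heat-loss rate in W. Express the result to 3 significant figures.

627 W

0.0153/0.478 = 0.03201
0.17/0.042 = 4.048
0.0128/0.129 = 0.09922
0.178/0.952 = 0.187
R_total = 0.12 + 0.03201 + 4.048 + 0.09922 + 0.187 + 0.027 = 4.513 m²·K/W
Q = A·ΔT/R = 108 × (20.5 − (-5.68)) / 4.513 = 626.5 W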